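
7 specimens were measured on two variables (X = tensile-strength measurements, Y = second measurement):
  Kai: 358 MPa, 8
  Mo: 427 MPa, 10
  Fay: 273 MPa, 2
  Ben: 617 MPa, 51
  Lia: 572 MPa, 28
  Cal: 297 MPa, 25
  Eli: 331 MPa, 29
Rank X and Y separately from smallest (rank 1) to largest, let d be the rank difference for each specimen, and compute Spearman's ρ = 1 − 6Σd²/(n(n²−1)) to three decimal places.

0.607

Ranks of variable 1: 4, 5, 1, 7, 6, 2, 3
Ranks of variable 2: 2, 3, 1, 7, 5, 4, 6
d = r₁ − r₂: 2, 2, 0, 0, 1, -2, -3
d²: 4, 4, 0, 0, 1, 4, 9; Σd² = 22
ρ = 1 − 6·22/(7·48) = 1 − 132/336 = 0.607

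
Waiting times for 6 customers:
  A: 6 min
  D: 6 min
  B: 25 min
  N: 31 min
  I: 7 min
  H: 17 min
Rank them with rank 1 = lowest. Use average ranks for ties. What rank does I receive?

Sorted (ascending): 6, 6, 7, 17, 25, 31
The 2 values of 6 occupy positions 1–2 → average rank (1+2)/2 = 1.5.
I has value 7 min → rank 3.

3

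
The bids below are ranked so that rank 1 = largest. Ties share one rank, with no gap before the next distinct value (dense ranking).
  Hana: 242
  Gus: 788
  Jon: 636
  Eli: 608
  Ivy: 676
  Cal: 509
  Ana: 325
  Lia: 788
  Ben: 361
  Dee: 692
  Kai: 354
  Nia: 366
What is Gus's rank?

Sorted (descending): 788, 788, 692, 676, 636, 608, 509, 366, 361, 354, 325, 242
The 2 values of 788 share dense rank 1.
Remaining distinct values take the next consecutive integers.
Gus has value 788 → rank 1.

1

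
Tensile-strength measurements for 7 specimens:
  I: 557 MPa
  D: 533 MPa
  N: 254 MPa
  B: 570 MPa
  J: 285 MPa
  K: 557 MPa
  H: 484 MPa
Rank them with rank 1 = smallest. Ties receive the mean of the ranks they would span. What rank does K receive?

5.5

Sorted (ascending): 254, 285, 484, 533, 557, 557, 570
The 2 values of 557 occupy positions 5–6 → average rank (5+6)/2 = 5.5.
K has value 557 MPa → rank 5.5.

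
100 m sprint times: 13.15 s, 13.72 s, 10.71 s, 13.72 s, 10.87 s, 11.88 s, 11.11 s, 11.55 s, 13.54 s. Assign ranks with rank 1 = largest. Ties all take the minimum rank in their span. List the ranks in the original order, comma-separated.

4, 1, 9, 1, 8, 5, 7, 6, 3

Sorted (descending): 13.72, 13.72, 13.54, 13.15, 11.88, 11.55, 11.11, 10.87, 10.71
The 2 values of 13.72 occupy positions 1–2 → each gets rank 1.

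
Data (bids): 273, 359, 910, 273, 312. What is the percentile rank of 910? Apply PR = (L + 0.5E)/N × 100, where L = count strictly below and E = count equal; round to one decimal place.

90.0

N = 5.
Strictly below 910: 4. Equal to 910: 1.
PR = (4 + 0.5·1)/5 × 100 = 90.0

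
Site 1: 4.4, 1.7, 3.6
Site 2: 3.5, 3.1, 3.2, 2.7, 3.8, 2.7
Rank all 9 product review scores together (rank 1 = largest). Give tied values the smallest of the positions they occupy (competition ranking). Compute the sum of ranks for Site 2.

Sorted (descending): 4.4, 3.8, 3.6, 3.5, 3.2, 3.1, 2.7, 2.7, 1.7
The 2 values of 2.7 occupy positions 7–8 → each gets rank 7.
Site 2 values → pooled ranks: 3.5→4, 3.1→6, 3.2→5, 2.7→7, 3.8→2, 2.7→7
Rank sum = 4 + 6 + 5 + 7 + 2 + 7 = 31

31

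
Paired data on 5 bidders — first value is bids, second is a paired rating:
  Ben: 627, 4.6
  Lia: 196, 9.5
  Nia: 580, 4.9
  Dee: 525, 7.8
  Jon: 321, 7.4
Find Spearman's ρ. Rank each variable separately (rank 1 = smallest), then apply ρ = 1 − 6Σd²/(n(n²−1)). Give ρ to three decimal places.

Ranks of variable 1: 5, 1, 4, 3, 2
Ranks of variable 2: 1, 5, 2, 4, 3
d = r₁ − r₂: 4, -4, 2, -1, -1
d²: 16, 16, 4, 1, 1; Σd² = 38
ρ = 1 − 6·38/(5·24) = 1 − 228/120 = -0.900

-0.900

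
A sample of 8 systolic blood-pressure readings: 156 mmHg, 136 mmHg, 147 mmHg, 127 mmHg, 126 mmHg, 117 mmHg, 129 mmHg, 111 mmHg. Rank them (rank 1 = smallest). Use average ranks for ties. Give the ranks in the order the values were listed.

Sorted (ascending): 111, 117, 126, 127, 129, 136, 147, 156
No ties — each value takes its position as its rank.

8, 6, 7, 4, 3, 2, 5, 1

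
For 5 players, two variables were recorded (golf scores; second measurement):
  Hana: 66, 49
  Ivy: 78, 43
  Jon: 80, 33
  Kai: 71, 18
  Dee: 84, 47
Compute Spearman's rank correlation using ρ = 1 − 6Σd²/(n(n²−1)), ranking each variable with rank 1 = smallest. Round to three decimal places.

-0.100

Ranks of variable 1: 1, 3, 4, 2, 5
Ranks of variable 2: 5, 3, 2, 1, 4
d = r₁ − r₂: -4, 0, 2, 1, 1
d²: 16, 0, 4, 1, 1; Σd² = 22
ρ = 1 − 6·22/(5·24) = 1 − 132/120 = -0.100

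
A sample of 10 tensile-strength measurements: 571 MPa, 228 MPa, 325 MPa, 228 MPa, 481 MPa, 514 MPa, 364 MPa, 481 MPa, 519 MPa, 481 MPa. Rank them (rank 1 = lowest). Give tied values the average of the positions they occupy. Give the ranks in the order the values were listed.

Sorted (ascending): 228, 228, 325, 364, 481, 481, 481, 514, 519, 571
The 2 values of 228 occupy positions 1–2 → average rank (1+2)/2 = 1.5.
The 3 values of 481 occupy positions 5–7 → average rank 6.

10, 1.5, 3, 1.5, 6, 8, 4, 6, 9, 6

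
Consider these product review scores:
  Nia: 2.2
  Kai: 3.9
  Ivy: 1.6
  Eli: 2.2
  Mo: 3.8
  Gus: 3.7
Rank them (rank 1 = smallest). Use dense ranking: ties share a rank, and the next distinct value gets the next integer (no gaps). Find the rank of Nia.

2

Sorted (ascending): 1.6, 2.2, 2.2, 3.7, 3.8, 3.9
The 2 values of 2.2 share dense rank 2.
Remaining distinct values take the next consecutive integers.
Nia has value 2.2 → rank 2.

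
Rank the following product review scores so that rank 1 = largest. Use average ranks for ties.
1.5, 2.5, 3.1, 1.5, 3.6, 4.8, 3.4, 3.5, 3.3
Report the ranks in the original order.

8.5, 7, 6, 8.5, 2, 1, 4, 3, 5

Sorted (descending): 4.8, 3.6, 3.5, 3.4, 3.3, 3.1, 2.5, 1.5, 1.5
The 2 values of 1.5 occupy positions 8–9 → average rank (8+9)/2 = 8.5.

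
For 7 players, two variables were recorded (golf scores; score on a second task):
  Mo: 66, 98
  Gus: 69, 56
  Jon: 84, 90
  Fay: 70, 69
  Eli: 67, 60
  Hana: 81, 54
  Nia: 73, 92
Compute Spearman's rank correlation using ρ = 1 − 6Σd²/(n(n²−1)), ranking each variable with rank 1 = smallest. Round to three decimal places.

Ranks of variable 1: 1, 3, 7, 4, 2, 6, 5
Ranks of variable 2: 7, 2, 5, 4, 3, 1, 6
d = r₁ − r₂: -6, 1, 2, 0, -1, 5, -1
d²: 36, 1, 4, 0, 1, 25, 1; Σd² = 68
ρ = 1 − 6·68/(7·48) = 1 − 408/336 = -0.214

-0.214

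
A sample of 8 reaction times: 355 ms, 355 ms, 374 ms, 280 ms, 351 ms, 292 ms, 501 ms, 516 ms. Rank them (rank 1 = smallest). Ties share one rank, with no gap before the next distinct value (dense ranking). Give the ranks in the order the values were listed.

4, 4, 5, 1, 3, 2, 6, 7

Sorted (ascending): 280, 292, 351, 355, 355, 374, 501, 516
The 2 values of 355 share dense rank 4.
Remaining distinct values take the next consecutive integers.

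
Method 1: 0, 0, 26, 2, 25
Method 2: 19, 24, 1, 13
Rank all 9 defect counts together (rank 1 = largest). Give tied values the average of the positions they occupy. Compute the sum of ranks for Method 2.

Sorted (descending): 26, 25, 24, 19, 13, 2, 1, 0, 0
The 2 values of 0 occupy positions 8–9 → average rank (8+9)/2 = 8.5.
Method 2 values → pooled ranks: 19→4, 24→3, 1→7, 13→5
Rank sum = 4 + 3 + 7 + 5 = 19

19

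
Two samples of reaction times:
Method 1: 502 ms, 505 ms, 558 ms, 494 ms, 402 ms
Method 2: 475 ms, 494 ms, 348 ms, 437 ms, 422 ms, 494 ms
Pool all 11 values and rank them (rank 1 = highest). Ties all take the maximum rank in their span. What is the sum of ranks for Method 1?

Sorted (descending): 558, 505, 502, 494, 494, 494, 475, 437, 422, 402, 348
The 3 values of 494 occupy positions 4–6 → each gets rank 6.
Method 1 values → pooled ranks: 502→3, 505→2, 558→1, 494→6, 402→10
Rank sum = 3 + 2 + 1 + 6 + 10 = 22

22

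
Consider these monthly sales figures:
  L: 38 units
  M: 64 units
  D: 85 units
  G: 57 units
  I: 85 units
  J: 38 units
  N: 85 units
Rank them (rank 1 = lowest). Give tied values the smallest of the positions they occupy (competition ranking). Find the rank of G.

3

Sorted (ascending): 38, 38, 57, 64, 85, 85, 85
The 2 values of 38 occupy positions 1–2 → each gets rank 1.
The 3 values of 85 occupy positions 5–7 → each gets rank 5.
G has value 57 units → rank 3.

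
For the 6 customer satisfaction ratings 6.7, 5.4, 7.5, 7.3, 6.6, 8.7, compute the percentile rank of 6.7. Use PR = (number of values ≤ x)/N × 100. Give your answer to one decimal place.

50.0

N = 6.
Strictly below 6.7: 2. Equal to 6.7: 1.
PR = 3/6 × 100 = 50.0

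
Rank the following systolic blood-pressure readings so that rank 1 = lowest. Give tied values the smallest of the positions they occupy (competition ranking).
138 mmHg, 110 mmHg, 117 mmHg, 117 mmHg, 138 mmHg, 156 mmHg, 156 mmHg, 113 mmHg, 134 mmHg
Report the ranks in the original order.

6, 1, 3, 3, 6, 8, 8, 2, 5

Sorted (ascending): 110, 113, 117, 117, 134, 138, 138, 156, 156
The 2 values of 117 occupy positions 3–4 → each gets rank 3.
The 2 values of 138 occupy positions 6–7 → each gets rank 6.
The 2 values of 156 occupy positions 8–9 → each gets rank 8.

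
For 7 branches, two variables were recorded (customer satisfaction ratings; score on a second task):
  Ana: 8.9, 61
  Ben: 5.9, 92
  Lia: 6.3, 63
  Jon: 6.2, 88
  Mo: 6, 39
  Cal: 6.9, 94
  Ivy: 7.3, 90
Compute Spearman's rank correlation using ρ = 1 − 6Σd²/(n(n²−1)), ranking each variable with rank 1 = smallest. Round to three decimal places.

Ranks of variable 1: 7, 1, 4, 3, 2, 5, 6
Ranks of variable 2: 2, 6, 3, 4, 1, 7, 5
d = r₁ − r₂: 5, -5, 1, -1, 1, -2, 1
d²: 25, 25, 1, 1, 1, 4, 1; Σd² = 58
ρ = 1 − 6·58/(7·48) = 1 − 348/336 = -0.036

-0.036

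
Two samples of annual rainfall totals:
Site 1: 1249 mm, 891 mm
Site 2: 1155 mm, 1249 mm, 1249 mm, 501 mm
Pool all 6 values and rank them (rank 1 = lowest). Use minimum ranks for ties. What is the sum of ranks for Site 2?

Sorted (ascending): 501, 891, 1155, 1249, 1249, 1249
The 3 values of 1249 occupy positions 4–6 → each gets rank 4.
Site 2 values → pooled ranks: 1155→3, 1249→4, 1249→4, 501→1
Rank sum = 3 + 4 + 4 + 1 = 12

12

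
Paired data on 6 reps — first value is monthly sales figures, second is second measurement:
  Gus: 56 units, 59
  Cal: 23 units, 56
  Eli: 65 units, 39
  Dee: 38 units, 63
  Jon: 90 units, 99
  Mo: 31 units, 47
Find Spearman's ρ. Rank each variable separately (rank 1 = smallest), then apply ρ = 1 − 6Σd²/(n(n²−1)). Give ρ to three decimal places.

0.314

Ranks of variable 1: 4, 1, 5, 3, 6, 2
Ranks of variable 2: 4, 3, 1, 5, 6, 2
d = r₁ − r₂: 0, -2, 4, -2, 0, 0
d²: 0, 4, 16, 4, 0, 0; Σd² = 24
ρ = 1 − 6·24/(6·35) = 1 − 144/210 = 0.314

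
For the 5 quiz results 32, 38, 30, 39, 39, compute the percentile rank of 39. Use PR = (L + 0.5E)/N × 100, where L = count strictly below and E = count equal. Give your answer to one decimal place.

80.0

N = 5.
Strictly below 39: 3. Equal to 39: 2.
PR = (3 + 0.5·2)/5 × 100 = 80.0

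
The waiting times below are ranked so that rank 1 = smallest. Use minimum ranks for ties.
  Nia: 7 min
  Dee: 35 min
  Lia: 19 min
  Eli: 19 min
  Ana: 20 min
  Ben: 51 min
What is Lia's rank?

Sorted (ascending): 7, 19, 19, 20, 35, 51
The 2 values of 19 occupy positions 2–3 → each gets rank 2.
Lia has value 19 min → rank 2.

2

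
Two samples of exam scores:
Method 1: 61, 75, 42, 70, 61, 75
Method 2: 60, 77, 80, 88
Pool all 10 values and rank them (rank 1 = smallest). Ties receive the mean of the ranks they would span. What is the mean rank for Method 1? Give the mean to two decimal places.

4.33

Sorted (ascending): 42, 60, 61, 61, 70, 75, 75, 77, 80, 88
The 2 values of 61 occupy positions 3–4 → average rank (3+4)/2 = 3.5.
The 2 values of 75 occupy positions 6–7 → average rank (6+7)/2 = 6.5.
Method 1 values → pooled ranks: 61→3.5, 75→6.5, 42→1, 70→5, 61→3.5, 75→6.5
Mean rank = (3.5 + 6.5 + 1 + 5 + 3.5 + 6.5) / 6 = 4.33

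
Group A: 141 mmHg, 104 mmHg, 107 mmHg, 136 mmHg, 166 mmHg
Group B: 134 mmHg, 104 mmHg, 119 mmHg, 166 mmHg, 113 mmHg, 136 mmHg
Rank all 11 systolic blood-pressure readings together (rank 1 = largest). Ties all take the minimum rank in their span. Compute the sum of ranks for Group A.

Sorted (descending): 166, 166, 141, 136, 136, 134, 119, 113, 107, 104, 104
The 2 values of 166 occupy positions 1–2 → each gets rank 1.
The 2 values of 136 occupy positions 4–5 → each gets rank 4.
The 2 values of 104 occupy positions 10–11 → each gets rank 10.
Group A values → pooled ranks: 141→3, 104→10, 107→9, 136→4, 166→1
Rank sum = 3 + 10 + 9 + 4 + 1 = 27

27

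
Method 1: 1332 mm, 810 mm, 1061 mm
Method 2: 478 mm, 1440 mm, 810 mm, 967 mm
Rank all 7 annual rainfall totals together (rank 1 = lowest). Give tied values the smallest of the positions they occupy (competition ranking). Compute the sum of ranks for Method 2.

14

Sorted (ascending): 478, 810, 810, 967, 1061, 1332, 1440
The 2 values of 810 occupy positions 2–3 → each gets rank 2.
Method 2 values → pooled ranks: 478→1, 1440→7, 810→2, 967→4
Rank sum = 1 + 7 + 2 + 4 = 14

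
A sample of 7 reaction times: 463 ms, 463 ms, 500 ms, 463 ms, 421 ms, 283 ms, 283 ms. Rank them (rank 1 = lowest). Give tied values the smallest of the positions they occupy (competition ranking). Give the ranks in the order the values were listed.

Sorted (ascending): 283, 283, 421, 463, 463, 463, 500
The 2 values of 283 occupy positions 1–2 → each gets rank 1.
The 3 values of 463 occupy positions 4–6 → each gets rank 4.

4, 4, 7, 4, 3, 1, 1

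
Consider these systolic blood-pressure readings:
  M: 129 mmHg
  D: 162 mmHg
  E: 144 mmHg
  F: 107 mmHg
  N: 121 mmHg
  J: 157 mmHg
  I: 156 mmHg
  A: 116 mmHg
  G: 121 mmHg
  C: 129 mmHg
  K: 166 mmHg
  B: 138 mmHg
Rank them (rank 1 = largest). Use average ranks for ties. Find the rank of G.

Sorted (descending): 166, 162, 157, 156, 144, 138, 129, 129, 121, 121, 116, 107
The 2 values of 129 occupy positions 7–8 → average rank (7+8)/2 = 7.5.
The 2 values of 121 occupy positions 9–10 → average rank (9+10)/2 = 9.5.
G has value 121 mmHg → rank 9.5.

9.5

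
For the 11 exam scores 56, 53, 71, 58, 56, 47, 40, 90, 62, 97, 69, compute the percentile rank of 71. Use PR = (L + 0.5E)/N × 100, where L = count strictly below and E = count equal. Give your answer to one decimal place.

N = 11.
Strictly below 71: 8. Equal to 71: 1.
PR = (8 + 0.5·1)/11 × 100 = 77.3

77.3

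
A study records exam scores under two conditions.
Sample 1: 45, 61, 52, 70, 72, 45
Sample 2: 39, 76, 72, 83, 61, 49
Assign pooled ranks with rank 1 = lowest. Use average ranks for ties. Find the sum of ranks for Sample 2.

44

Sorted (ascending): 39, 45, 45, 49, 52, 61, 61, 70, 72, 72, 76, 83
The 2 values of 45 occupy positions 2–3 → average rank (2+3)/2 = 2.5.
The 2 values of 61 occupy positions 6–7 → average rank (6+7)/2 = 6.5.
The 2 values of 72 occupy positions 9–10 → average rank (9+10)/2 = 9.5.
Sample 2 values → pooled ranks: 39→1, 76→11, 72→9.5, 83→12, 61→6.5, 49→4
Rank sum = 1 + 11 + 9.5 + 12 + 6.5 + 4 = 44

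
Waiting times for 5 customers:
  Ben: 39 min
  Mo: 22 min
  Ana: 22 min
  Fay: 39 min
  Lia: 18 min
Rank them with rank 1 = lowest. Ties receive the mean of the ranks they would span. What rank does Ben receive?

4.5

Sorted (ascending): 18, 22, 22, 39, 39
The 2 values of 22 occupy positions 2–3 → average rank (2+3)/2 = 2.5.
The 2 values of 39 occupy positions 4–5 → average rank (4+5)/2 = 4.5.
Ben has value 39 min → rank 4.5.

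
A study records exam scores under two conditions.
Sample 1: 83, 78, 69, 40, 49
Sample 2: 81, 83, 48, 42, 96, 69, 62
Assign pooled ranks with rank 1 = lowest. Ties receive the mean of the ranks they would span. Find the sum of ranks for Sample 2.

48

Sorted (ascending): 40, 42, 48, 49, 62, 69, 69, 78, 81, 83, 83, 96
The 2 values of 69 occupy positions 6–7 → average rank (6+7)/2 = 6.5.
The 2 values of 83 occupy positions 10–11 → average rank (10+11)/2 = 10.5.
Sample 2 values → pooled ranks: 81→9, 83→10.5, 48→3, 42→2, 96→12, 69→6.5, 62→5
Rank sum = 9 + 10.5 + 3 + 2 + 12 + 6.5 + 5 = 48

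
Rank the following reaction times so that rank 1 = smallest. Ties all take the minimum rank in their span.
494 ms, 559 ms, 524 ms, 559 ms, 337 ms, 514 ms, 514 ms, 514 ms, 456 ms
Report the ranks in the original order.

3, 8, 7, 8, 1, 4, 4, 4, 2

Sorted (ascending): 337, 456, 494, 514, 514, 514, 524, 559, 559
The 3 values of 514 occupy positions 4–6 → each gets rank 4.
The 2 values of 559 occupy positions 8–9 → each gets rank 8.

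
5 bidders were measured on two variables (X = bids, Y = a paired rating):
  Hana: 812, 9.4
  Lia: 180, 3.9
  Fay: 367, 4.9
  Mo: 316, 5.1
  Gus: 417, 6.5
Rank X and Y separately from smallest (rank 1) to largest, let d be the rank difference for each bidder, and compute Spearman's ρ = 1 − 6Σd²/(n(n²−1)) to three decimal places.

0.900

Ranks of variable 1: 5, 1, 3, 2, 4
Ranks of variable 2: 5, 1, 2, 3, 4
d = r₁ − r₂: 0, 0, 1, -1, 0
d²: 0, 0, 1, 1, 0; Σd² = 2
ρ = 1 − 6·2/(5·24) = 1 − 12/120 = 0.900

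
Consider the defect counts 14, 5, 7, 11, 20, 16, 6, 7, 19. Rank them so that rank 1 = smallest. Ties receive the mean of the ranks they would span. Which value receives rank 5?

Sorted (ascending): 5, 6, 7, 7, 11, 14, 16, 19, 20
The 2 values of 7 occupy positions 3–4 → average rank (3+4)/2 = 3.5.
Rank 5 → value 11.

11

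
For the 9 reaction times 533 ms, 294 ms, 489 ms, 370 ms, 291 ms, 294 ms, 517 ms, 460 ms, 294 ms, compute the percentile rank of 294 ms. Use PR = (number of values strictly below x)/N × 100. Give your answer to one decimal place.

11.1

N = 9.
Strictly below 294: 1. Equal to 294: 3.
PR = 1/9 × 100 = 11.1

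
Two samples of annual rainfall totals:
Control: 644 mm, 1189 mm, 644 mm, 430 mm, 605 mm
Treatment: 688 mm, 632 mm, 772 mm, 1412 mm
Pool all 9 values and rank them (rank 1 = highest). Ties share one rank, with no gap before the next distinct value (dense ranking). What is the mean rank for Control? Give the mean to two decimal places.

5.40

Sorted (descending): 1412, 1189, 772, 688, 644, 644, 632, 605, 430
The 2 values of 644 share dense rank 5.
Remaining distinct values take the next consecutive integers.
Control values → pooled ranks: 644→5, 1189→2, 644→5, 430→8, 605→7
Mean rank = (5 + 2 + 5 + 8 + 7) / 5 = 5.40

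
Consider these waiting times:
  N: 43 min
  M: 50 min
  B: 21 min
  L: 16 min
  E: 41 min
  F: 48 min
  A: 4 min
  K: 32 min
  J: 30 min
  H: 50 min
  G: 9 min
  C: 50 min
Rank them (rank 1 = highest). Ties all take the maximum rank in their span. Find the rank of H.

Sorted (descending): 50, 50, 50, 48, 43, 41, 32, 30, 21, 16, 9, 4
The 3 values of 50 occupy positions 1–3 → each gets rank 3.
H has value 50 min → rank 3.

3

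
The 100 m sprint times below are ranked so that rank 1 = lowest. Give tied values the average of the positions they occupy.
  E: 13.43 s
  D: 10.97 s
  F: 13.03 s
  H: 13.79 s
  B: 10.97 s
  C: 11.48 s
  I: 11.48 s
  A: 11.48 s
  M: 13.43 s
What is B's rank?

Sorted (ascending): 10.97, 10.97, 11.48, 11.48, 11.48, 13.03, 13.43, 13.43, 13.79
The 2 values of 10.97 occupy positions 1–2 → average rank (1+2)/2 = 1.5.
The 3 values of 11.48 occupy positions 3–5 → average rank 4.
The 2 values of 13.43 occupy positions 7–8 → average rank (7+8)/2 = 7.5.
B has value 10.97 s → rank 1.5.

1.5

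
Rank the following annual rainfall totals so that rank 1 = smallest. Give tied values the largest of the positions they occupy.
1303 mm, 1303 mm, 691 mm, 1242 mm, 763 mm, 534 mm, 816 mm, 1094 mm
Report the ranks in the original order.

8, 8, 2, 6, 3, 1, 4, 5

Sorted (ascending): 534, 691, 763, 816, 1094, 1242, 1303, 1303
The 2 values of 1303 occupy positions 7–8 → each gets rank 8.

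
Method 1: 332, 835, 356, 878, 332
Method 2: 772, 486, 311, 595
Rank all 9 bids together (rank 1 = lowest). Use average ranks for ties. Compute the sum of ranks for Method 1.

26

Sorted (ascending): 311, 332, 332, 356, 486, 595, 772, 835, 878
The 2 values of 332 occupy positions 2–3 → average rank (2+3)/2 = 2.5.
Method 1 values → pooled ranks: 332→2.5, 835→8, 356→4, 878→9, 332→2.5
Rank sum = 2.5 + 8 + 4 + 9 + 2.5 = 26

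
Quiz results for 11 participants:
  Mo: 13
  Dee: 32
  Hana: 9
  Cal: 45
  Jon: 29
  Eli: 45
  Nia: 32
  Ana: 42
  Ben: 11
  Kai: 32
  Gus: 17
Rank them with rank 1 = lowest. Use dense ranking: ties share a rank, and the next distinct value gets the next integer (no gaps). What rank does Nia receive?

Sorted (ascending): 9, 11, 13, 17, 29, 32, 32, 32, 42, 45, 45
The 3 values of 32 share dense rank 6.
The 2 values of 45 share dense rank 8.
Remaining distinct values take the next consecutive integers.
Nia has value 32 → rank 6.

6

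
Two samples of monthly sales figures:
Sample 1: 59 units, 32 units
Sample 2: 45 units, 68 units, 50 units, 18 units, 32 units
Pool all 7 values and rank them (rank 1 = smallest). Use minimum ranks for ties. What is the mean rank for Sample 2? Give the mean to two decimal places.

3.80

Sorted (ascending): 18, 32, 32, 45, 50, 59, 68
The 2 values of 32 occupy positions 2–3 → each gets rank 2.
Sample 2 values → pooled ranks: 45→4, 68→7, 50→5, 18→1, 32→2
Mean rank = (4 + 7 + 5 + 1 + 2) / 5 = 3.80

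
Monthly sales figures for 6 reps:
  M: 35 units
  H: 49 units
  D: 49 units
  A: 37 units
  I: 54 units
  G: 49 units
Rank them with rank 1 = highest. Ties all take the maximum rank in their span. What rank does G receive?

Sorted (descending): 54, 49, 49, 49, 37, 35
The 3 values of 49 occupy positions 2–4 → each gets rank 4.
G has value 49 units → rank 4.

4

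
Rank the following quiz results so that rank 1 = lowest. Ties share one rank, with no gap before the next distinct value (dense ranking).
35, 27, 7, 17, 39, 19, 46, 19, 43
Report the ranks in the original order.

5, 4, 1, 2, 6, 3, 8, 3, 7

Sorted (ascending): 7, 17, 19, 19, 27, 35, 39, 43, 46
The 2 values of 19 share dense rank 3.
Remaining distinct values take the next consecutive integers.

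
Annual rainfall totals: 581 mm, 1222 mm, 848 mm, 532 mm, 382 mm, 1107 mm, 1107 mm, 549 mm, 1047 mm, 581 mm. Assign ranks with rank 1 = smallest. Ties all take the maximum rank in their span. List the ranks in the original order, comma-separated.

5, 10, 6, 2, 1, 9, 9, 3, 7, 5

Sorted (ascending): 382, 532, 549, 581, 581, 848, 1047, 1107, 1107, 1222
The 2 values of 581 occupy positions 4–5 → each gets rank 5.
The 2 values of 1107 occupy positions 8–9 → each gets rank 9.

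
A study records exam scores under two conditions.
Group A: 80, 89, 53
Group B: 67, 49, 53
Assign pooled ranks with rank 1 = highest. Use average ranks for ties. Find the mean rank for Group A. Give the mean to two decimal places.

2.50

Sorted (descending): 89, 80, 67, 53, 53, 49
The 2 values of 53 occupy positions 4–5 → average rank (4+5)/2 = 4.5.
Group A values → pooled ranks: 80→2, 89→1, 53→4.5
Mean rank = (2 + 1 + 4.5) / 3 = 2.50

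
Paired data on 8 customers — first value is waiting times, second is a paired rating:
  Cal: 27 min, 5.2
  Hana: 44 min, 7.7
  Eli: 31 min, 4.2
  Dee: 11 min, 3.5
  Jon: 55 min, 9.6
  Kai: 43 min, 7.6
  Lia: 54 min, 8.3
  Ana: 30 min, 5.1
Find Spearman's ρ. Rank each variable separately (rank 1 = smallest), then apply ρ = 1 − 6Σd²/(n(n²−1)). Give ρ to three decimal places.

Ranks of variable 1: 2, 6, 4, 1, 8, 5, 7, 3
Ranks of variable 2: 4, 6, 2, 1, 8, 5, 7, 3
d = r₁ − r₂: -2, 0, 2, 0, 0, 0, 0, 0
d²: 4, 0, 4, 0, 0, 0, 0, 0; Σd² = 8
ρ = 1 − 6·8/(8·63) = 1 − 48/504 = 0.905

0.905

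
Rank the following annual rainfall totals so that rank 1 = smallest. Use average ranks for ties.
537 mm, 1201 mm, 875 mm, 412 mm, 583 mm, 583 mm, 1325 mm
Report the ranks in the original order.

2, 6, 5, 1, 3.5, 3.5, 7

Sorted (ascending): 412, 537, 583, 583, 875, 1201, 1325
The 2 values of 583 occupy positions 3–4 → average rank (3+4)/2 = 3.5.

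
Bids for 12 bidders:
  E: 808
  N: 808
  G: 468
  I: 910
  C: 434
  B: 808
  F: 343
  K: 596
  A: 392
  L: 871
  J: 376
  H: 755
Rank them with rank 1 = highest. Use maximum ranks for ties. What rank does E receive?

5

Sorted (descending): 910, 871, 808, 808, 808, 755, 596, 468, 434, 392, 376, 343
The 3 values of 808 occupy positions 3–5 → each gets rank 5.
E has value 808 → rank 5.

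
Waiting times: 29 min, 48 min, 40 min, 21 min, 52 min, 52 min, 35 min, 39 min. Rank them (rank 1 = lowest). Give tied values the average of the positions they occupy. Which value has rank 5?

Sorted (ascending): 21, 29, 35, 39, 40, 48, 52, 52
The 2 values of 52 occupy positions 7–8 → average rank (7+8)/2 = 7.5.
Rank 5 → value 40.

40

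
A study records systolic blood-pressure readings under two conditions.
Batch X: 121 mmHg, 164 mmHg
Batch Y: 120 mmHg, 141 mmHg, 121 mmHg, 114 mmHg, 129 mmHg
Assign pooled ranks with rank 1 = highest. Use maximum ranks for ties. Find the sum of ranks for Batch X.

6

Sorted (descending): 164, 141, 129, 121, 121, 120, 114
The 2 values of 121 occupy positions 4–5 → each gets rank 5.
Batch X values → pooled ranks: 121→5, 164→1
Rank sum = 5 + 1 = 6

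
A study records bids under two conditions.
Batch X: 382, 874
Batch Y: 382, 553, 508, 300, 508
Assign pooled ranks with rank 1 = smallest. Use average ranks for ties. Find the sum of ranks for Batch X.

Sorted (ascending): 300, 382, 382, 508, 508, 553, 874
The 2 values of 382 occupy positions 2–3 → average rank (2+3)/2 = 2.5.
The 2 values of 508 occupy positions 4–5 → average rank (4+5)/2 = 4.5.
Batch X values → pooled ranks: 382→2.5, 874→7
Rank sum = 2.5 + 7 = 9.5

9.5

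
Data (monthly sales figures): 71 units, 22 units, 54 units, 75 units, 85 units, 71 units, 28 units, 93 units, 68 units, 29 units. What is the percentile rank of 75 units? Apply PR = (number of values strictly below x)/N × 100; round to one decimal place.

70.0

N = 10.
Strictly below 75: 7. Equal to 75: 1.
PR = 7/10 × 100 = 70.0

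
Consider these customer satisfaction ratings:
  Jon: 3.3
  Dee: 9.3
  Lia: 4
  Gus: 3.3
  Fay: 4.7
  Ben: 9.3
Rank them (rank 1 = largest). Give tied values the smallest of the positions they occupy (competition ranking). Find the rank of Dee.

Sorted (descending): 9.3, 9.3, 4.7, 4, 3.3, 3.3
The 2 values of 9.3 occupy positions 1–2 → each gets rank 1.
The 2 values of 3.3 occupy positions 5–6 → each gets rank 5.
Dee has value 9.3 → rank 1.

1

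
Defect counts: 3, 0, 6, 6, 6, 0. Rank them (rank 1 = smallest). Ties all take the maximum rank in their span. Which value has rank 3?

3

Sorted (ascending): 0, 0, 3, 6, 6, 6
The 2 values of 0 occupy positions 1–2 → each gets rank 2.
The 3 values of 6 occupy positions 4–6 → each gets rank 6.
Rank 3 → value 3.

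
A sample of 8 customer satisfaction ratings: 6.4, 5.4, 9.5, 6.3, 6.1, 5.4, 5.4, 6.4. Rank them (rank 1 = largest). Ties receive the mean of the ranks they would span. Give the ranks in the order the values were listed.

2.5, 7, 1, 4, 5, 7, 7, 2.5

Sorted (descending): 9.5, 6.4, 6.4, 6.3, 6.1, 5.4, 5.4, 5.4
The 2 values of 6.4 occupy positions 2–3 → average rank (2+3)/2 = 2.5.
The 3 values of 5.4 occupy positions 6–8 → average rank 7.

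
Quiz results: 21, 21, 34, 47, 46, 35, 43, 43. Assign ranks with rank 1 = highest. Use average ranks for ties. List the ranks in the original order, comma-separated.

Sorted (descending): 47, 46, 43, 43, 35, 34, 21, 21
The 2 values of 43 occupy positions 3–4 → average rank (3+4)/2 = 3.5.
The 2 values of 21 occupy positions 7–8 → average rank (7+8)/2 = 7.5.

7.5, 7.5, 6, 1, 2, 5, 3.5, 3.5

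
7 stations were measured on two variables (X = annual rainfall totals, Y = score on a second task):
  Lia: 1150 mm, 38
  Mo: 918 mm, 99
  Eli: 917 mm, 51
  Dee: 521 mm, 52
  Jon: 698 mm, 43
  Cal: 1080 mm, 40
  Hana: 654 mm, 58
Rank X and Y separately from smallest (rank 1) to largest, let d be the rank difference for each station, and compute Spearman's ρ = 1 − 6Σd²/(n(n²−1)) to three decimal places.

-0.571

Ranks of variable 1: 7, 5, 4, 1, 3, 6, 2
Ranks of variable 2: 1, 7, 4, 5, 3, 2, 6
d = r₁ − r₂: 6, -2, 0, -4, 0, 4, -4
d²: 36, 4, 0, 16, 0, 16, 16; Σd² = 88
ρ = 1 − 6·88/(7·48) = 1 − 528/336 = -0.571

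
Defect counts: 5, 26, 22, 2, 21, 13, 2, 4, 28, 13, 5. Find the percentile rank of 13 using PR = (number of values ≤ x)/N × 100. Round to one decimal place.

N = 11.
Strictly below 13: 5. Equal to 13: 2.
PR = 7/11 × 100 = 63.6

63.6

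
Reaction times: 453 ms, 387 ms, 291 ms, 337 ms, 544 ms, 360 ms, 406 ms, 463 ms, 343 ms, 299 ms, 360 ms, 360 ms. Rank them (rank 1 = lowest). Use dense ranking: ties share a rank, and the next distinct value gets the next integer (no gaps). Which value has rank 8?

Sorted (ascending): 291, 299, 337, 343, 360, 360, 360, 387, 406, 453, 463, 544
The 3 values of 360 share dense rank 5.
Remaining distinct values take the next consecutive integers.
Rank 8 → value 453.

453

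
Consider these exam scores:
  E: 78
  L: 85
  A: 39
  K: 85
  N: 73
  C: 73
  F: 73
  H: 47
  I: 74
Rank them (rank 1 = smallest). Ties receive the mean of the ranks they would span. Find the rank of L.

8.5

Sorted (ascending): 39, 47, 73, 73, 73, 74, 78, 85, 85
The 3 values of 73 occupy positions 3–5 → average rank 4.
The 2 values of 85 occupy positions 8–9 → average rank (8+9)/2 = 8.5.
L has value 85 → rank 8.5.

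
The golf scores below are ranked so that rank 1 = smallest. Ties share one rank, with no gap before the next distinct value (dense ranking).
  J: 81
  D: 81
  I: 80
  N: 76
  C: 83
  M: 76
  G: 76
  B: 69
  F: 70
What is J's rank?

5

Sorted (ascending): 69, 70, 76, 76, 76, 80, 81, 81, 83
The 3 values of 76 share dense rank 3.
The 2 values of 81 share dense rank 5.
Remaining distinct values take the next consecutive integers.
J has value 81 → rank 5.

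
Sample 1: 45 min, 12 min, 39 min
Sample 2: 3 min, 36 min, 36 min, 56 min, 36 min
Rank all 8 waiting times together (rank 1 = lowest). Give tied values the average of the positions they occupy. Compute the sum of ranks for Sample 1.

Sorted (ascending): 3, 12, 36, 36, 36, 39, 45, 56
The 3 values of 36 occupy positions 3–5 → average rank 4.
Sample 1 values → pooled ranks: 45→7, 12→2, 39→6
Rank sum = 7 + 2 + 6 = 15

15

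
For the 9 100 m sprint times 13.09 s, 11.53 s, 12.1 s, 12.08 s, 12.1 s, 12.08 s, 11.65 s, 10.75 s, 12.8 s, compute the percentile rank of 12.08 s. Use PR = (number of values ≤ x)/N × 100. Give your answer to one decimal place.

N = 9.
Strictly below 12.08: 3. Equal to 12.08: 2.
PR = 5/9 × 100 = 55.6

55.6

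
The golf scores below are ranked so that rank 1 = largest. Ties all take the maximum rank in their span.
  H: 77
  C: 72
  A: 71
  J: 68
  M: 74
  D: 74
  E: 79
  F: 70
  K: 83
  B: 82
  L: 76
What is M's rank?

Sorted (descending): 83, 82, 79, 77, 76, 74, 74, 72, 71, 70, 68
The 2 values of 74 occupy positions 6–7 → each gets rank 7.
M has value 74 → rank 7.

7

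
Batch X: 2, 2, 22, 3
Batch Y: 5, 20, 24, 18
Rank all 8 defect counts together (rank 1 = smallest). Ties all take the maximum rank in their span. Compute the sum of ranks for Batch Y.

Sorted (ascending): 2, 2, 3, 5, 18, 20, 22, 24
The 2 values of 2 occupy positions 1–2 → each gets rank 2.
Batch Y values → pooled ranks: 5→4, 20→6, 24→8, 18→5
Rank sum = 4 + 6 + 8 + 5 = 23

23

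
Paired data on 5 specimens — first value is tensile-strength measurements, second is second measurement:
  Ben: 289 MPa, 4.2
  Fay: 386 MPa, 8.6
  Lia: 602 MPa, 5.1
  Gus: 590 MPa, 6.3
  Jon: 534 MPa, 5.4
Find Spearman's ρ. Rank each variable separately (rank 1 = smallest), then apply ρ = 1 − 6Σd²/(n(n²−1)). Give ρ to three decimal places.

Ranks of variable 1: 1, 2, 5, 4, 3
Ranks of variable 2: 1, 5, 2, 4, 3
d = r₁ − r₂: 0, -3, 3, 0, 0
d²: 0, 9, 9, 0, 0; Σd² = 18
ρ = 1 − 6·18/(5·24) = 1 − 108/120 = 0.100

0.100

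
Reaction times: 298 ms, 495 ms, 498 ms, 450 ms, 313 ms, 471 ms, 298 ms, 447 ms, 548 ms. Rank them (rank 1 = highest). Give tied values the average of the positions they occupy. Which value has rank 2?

Sorted (descending): 548, 498, 495, 471, 450, 447, 313, 298, 298
The 2 values of 298 occupy positions 8–9 → average rank (8+9)/2 = 8.5.
Rank 2 → value 498.

498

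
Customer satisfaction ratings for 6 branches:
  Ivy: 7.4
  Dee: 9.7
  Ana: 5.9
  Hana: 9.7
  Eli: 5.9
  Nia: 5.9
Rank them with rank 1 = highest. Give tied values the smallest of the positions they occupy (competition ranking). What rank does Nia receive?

4

Sorted (descending): 9.7, 9.7, 7.4, 5.9, 5.9, 5.9
The 2 values of 9.7 occupy positions 1–2 → each gets rank 1.
The 3 values of 5.9 occupy positions 4–6 → each gets rank 4.
Nia has value 5.9 → rank 4.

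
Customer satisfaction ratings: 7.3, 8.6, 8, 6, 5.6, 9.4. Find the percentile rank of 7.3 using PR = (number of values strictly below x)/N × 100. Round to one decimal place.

33.3

N = 6.
Strictly below 7.3: 2. Equal to 7.3: 1.
PR = 2/6 × 100 = 33.3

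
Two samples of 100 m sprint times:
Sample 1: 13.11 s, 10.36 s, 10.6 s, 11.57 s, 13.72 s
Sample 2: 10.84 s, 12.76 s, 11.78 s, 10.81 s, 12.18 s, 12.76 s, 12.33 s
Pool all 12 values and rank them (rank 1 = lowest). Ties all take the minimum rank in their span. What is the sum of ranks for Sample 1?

31

Sorted (ascending): 10.36, 10.6, 10.81, 10.84, 11.57, 11.78, 12.18, 12.33, 12.76, 12.76, 13.11, 13.72
The 2 values of 12.76 occupy positions 9–10 → each gets rank 9.
Sample 1 values → pooled ranks: 13.11→11, 10.36→1, 10.6→2, 11.57→5, 13.72→12
Rank sum = 11 + 1 + 2 + 5 + 12 = 31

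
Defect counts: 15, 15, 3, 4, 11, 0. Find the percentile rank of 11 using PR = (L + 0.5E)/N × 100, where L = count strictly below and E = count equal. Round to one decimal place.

N = 6.
Strictly below 11: 3. Equal to 11: 1.
PR = (3 + 0.5·1)/6 × 100 = 58.3

58.3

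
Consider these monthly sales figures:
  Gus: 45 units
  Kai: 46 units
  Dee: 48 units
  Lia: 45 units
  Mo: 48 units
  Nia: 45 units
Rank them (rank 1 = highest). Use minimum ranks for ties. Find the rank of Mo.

1

Sorted (descending): 48, 48, 46, 45, 45, 45
The 2 values of 48 occupy positions 1–2 → each gets rank 1.
The 3 values of 45 occupy positions 4–6 → each gets rank 4.
Mo has value 48 units → rank 1.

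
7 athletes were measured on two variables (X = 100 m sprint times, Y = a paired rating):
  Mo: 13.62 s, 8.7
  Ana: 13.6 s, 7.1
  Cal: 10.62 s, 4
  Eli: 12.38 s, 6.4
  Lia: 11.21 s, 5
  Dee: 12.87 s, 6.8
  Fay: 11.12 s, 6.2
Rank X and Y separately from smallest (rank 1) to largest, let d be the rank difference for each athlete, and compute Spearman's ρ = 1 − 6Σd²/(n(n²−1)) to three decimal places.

Ranks of variable 1: 7, 6, 1, 4, 3, 5, 2
Ranks of variable 2: 7, 6, 1, 4, 2, 5, 3
d = r₁ − r₂: 0, 0, 0, 0, 1, 0, -1
d²: 0, 0, 0, 0, 1, 0, 1; Σd² = 2
ρ = 1 − 6·2/(7·48) = 1 − 12/336 = 0.964

0.964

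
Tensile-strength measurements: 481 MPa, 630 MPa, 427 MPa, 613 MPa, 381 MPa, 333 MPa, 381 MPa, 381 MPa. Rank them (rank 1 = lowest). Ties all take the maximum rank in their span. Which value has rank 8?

630

Sorted (ascending): 333, 381, 381, 381, 427, 481, 613, 630
The 3 values of 381 occupy positions 2–4 → each gets rank 4.
Rank 8 → value 630.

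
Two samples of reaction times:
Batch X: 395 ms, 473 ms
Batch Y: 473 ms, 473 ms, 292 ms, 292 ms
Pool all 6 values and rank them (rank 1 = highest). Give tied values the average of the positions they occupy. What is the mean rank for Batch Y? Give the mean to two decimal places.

3.75

Sorted (descending): 473, 473, 473, 395, 292, 292
The 3 values of 473 occupy positions 1–3 → average rank 2.
The 2 values of 292 occupy positions 5–6 → average rank (5+6)/2 = 5.5.
Batch Y values → pooled ranks: 473→2, 473→2, 292→5.5, 292→5.5
Mean rank = (2 + 2 + 5.5 + 5.5) / 4 = 3.75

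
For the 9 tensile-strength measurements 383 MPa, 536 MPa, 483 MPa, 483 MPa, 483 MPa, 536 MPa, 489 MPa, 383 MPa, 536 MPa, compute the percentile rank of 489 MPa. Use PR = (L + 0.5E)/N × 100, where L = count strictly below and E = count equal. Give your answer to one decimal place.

N = 9.
Strictly below 489: 5. Equal to 489: 1.
PR = (5 + 0.5·1)/9 × 100 = 61.1

61.1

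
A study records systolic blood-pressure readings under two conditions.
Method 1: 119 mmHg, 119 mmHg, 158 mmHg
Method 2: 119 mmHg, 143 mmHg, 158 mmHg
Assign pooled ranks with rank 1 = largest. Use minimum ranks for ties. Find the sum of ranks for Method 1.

9

Sorted (descending): 158, 158, 143, 119, 119, 119
The 2 values of 158 occupy positions 1–2 → each gets rank 1.
The 3 values of 119 occupy positions 4–6 → each gets rank 4.
Method 1 values → pooled ranks: 119→4, 119→4, 158→1
Rank sum = 4 + 4 + 1 = 9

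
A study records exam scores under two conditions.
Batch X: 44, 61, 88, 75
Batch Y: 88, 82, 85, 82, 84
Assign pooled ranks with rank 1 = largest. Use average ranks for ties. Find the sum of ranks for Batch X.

Sorted (descending): 88, 88, 85, 84, 82, 82, 75, 61, 44
The 2 values of 88 occupy positions 1–2 → average rank (1+2)/2 = 1.5.
The 2 values of 82 occupy positions 5–6 → average rank (5+6)/2 = 5.5.
Batch X values → pooled ranks: 44→9, 61→8, 88→1.5, 75→7
Rank sum = 9 + 8 + 1.5 + 7 = 25.5

25.5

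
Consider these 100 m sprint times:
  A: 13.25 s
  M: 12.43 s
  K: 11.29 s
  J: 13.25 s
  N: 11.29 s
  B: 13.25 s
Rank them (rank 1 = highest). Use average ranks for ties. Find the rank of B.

Sorted (descending): 13.25, 13.25, 13.25, 12.43, 11.29, 11.29
The 3 values of 13.25 occupy positions 1–3 → average rank 2.
The 2 values of 11.29 occupy positions 5–6 → average rank (5+6)/2 = 5.5.
B has value 13.25 s → rank 2.

2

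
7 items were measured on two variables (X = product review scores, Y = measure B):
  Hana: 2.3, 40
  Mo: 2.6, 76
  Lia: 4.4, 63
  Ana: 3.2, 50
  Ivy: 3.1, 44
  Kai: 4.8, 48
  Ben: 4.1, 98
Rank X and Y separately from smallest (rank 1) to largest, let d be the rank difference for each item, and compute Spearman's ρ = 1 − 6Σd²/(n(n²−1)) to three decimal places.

Ranks of variable 1: 1, 2, 6, 4, 3, 7, 5
Ranks of variable 2: 1, 6, 5, 4, 2, 3, 7
d = r₁ − r₂: 0, -4, 1, 0, 1, 4, -2
d²: 0, 16, 1, 0, 1, 16, 4; Σd² = 38
ρ = 1 − 6·38/(7·48) = 1 − 228/336 = 0.321

0.321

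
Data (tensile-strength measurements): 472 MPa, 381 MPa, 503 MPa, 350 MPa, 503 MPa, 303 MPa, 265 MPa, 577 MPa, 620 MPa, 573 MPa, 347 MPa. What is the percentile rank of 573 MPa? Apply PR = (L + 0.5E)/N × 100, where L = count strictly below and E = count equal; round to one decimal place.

77.3

N = 11.
Strictly below 573: 8. Equal to 573: 1.
PR = (8 + 0.5·1)/11 × 100 = 77.3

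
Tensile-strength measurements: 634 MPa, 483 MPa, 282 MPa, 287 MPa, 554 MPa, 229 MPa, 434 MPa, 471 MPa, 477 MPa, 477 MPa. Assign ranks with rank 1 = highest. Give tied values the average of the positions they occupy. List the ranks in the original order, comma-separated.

Sorted (descending): 634, 554, 483, 477, 477, 471, 434, 287, 282, 229
The 2 values of 477 occupy positions 4–5 → average rank (4+5)/2 = 4.5.

1, 3, 9, 8, 2, 10, 7, 6, 4.5, 4.5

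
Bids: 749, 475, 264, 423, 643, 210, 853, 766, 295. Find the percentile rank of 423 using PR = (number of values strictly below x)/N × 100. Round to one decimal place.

33.3

N = 9.
Strictly below 423: 3. Equal to 423: 1.
PR = 3/9 × 100 = 33.3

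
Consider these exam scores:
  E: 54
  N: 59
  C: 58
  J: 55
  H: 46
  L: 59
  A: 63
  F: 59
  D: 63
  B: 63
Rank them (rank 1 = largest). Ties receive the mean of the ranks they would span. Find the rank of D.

Sorted (descending): 63, 63, 63, 59, 59, 59, 58, 55, 54, 46
The 3 values of 63 occupy positions 1–3 → average rank 2.
The 3 values of 59 occupy positions 4–6 → average rank 5.
D has value 63 → rank 2.

2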